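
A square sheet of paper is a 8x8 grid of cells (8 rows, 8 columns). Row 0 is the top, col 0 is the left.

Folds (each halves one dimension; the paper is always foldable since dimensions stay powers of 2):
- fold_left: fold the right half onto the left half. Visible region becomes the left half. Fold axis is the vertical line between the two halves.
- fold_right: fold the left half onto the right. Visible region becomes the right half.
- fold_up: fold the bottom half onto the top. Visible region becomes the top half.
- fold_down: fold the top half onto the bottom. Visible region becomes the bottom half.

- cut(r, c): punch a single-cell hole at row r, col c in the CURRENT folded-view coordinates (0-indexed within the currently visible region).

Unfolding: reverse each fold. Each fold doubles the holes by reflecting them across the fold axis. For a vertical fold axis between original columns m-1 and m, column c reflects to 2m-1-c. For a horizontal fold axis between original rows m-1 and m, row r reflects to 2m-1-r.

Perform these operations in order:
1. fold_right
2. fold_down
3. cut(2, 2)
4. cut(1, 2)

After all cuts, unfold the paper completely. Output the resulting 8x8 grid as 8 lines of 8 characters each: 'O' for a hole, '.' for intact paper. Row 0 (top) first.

Answer: ........
.O....O.
.O....O.
........
........
.O....O.
.O....O.
........

Derivation:
Op 1 fold_right: fold axis v@4; visible region now rows[0,8) x cols[4,8) = 8x4
Op 2 fold_down: fold axis h@4; visible region now rows[4,8) x cols[4,8) = 4x4
Op 3 cut(2, 2): punch at orig (6,6); cuts so far [(6, 6)]; region rows[4,8) x cols[4,8) = 4x4
Op 4 cut(1, 2): punch at orig (5,6); cuts so far [(5, 6), (6, 6)]; region rows[4,8) x cols[4,8) = 4x4
Unfold 1 (reflect across h@4): 4 holes -> [(1, 6), (2, 6), (5, 6), (6, 6)]
Unfold 2 (reflect across v@4): 8 holes -> [(1, 1), (1, 6), (2, 1), (2, 6), (5, 1), (5, 6), (6, 1), (6, 6)]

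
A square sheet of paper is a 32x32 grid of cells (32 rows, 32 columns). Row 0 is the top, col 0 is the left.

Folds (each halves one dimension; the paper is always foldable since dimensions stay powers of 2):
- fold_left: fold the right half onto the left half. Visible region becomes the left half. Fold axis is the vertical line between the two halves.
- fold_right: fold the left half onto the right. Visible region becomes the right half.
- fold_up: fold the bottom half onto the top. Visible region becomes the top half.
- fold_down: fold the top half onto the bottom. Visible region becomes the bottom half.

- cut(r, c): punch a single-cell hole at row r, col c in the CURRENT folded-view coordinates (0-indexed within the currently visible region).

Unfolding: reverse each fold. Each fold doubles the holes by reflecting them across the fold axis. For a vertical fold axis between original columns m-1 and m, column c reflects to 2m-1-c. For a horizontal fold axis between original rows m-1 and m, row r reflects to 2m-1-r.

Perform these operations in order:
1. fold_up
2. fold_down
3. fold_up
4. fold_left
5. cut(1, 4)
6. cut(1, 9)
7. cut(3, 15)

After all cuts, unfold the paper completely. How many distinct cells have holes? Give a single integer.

Answer: 48

Derivation:
Op 1 fold_up: fold axis h@16; visible region now rows[0,16) x cols[0,32) = 16x32
Op 2 fold_down: fold axis h@8; visible region now rows[8,16) x cols[0,32) = 8x32
Op 3 fold_up: fold axis h@12; visible region now rows[8,12) x cols[0,32) = 4x32
Op 4 fold_left: fold axis v@16; visible region now rows[8,12) x cols[0,16) = 4x16
Op 5 cut(1, 4): punch at orig (9,4); cuts so far [(9, 4)]; region rows[8,12) x cols[0,16) = 4x16
Op 6 cut(1, 9): punch at orig (9,9); cuts so far [(9, 4), (9, 9)]; region rows[8,12) x cols[0,16) = 4x16
Op 7 cut(3, 15): punch at orig (11,15); cuts so far [(9, 4), (9, 9), (11, 15)]; region rows[8,12) x cols[0,16) = 4x16
Unfold 1 (reflect across v@16): 6 holes -> [(9, 4), (9, 9), (9, 22), (9, 27), (11, 15), (11, 16)]
Unfold 2 (reflect across h@12): 12 holes -> [(9, 4), (9, 9), (9, 22), (9, 27), (11, 15), (11, 16), (12, 15), (12, 16), (14, 4), (14, 9), (14, 22), (14, 27)]
Unfold 3 (reflect across h@8): 24 holes -> [(1, 4), (1, 9), (1, 22), (1, 27), (3, 15), (3, 16), (4, 15), (4, 16), (6, 4), (6, 9), (6, 22), (6, 27), (9, 4), (9, 9), (9, 22), (9, 27), (11, 15), (11, 16), (12, 15), (12, 16), (14, 4), (14, 9), (14, 22), (14, 27)]
Unfold 4 (reflect across h@16): 48 holes -> [(1, 4), (1, 9), (1, 22), (1, 27), (3, 15), (3, 16), (4, 15), (4, 16), (6, 4), (6, 9), (6, 22), (6, 27), (9, 4), (9, 9), (9, 22), (9, 27), (11, 15), (11, 16), (12, 15), (12, 16), (14, 4), (14, 9), (14, 22), (14, 27), (17, 4), (17, 9), (17, 22), (17, 27), (19, 15), (19, 16), (20, 15), (20, 16), (22, 4), (22, 9), (22, 22), (22, 27), (25, 4), (25, 9), (25, 22), (25, 27), (27, 15), (27, 16), (28, 15), (28, 16), (30, 4), (30, 9), (30, 22), (30, 27)]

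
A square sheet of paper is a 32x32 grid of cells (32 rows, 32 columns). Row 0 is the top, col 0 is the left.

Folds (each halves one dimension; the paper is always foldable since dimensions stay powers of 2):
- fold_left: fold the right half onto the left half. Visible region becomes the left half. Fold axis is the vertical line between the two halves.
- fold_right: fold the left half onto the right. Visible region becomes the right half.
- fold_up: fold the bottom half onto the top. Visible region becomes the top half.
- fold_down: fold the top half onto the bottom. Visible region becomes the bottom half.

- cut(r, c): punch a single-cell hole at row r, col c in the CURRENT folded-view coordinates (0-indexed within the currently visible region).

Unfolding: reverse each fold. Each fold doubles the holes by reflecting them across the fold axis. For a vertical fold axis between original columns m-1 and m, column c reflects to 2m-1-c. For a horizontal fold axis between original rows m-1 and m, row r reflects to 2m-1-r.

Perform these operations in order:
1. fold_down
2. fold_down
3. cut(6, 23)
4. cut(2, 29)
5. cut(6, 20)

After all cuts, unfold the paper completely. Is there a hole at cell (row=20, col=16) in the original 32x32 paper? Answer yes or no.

Answer: no

Derivation:
Op 1 fold_down: fold axis h@16; visible region now rows[16,32) x cols[0,32) = 16x32
Op 2 fold_down: fold axis h@24; visible region now rows[24,32) x cols[0,32) = 8x32
Op 3 cut(6, 23): punch at orig (30,23); cuts so far [(30, 23)]; region rows[24,32) x cols[0,32) = 8x32
Op 4 cut(2, 29): punch at orig (26,29); cuts so far [(26, 29), (30, 23)]; region rows[24,32) x cols[0,32) = 8x32
Op 5 cut(6, 20): punch at orig (30,20); cuts so far [(26, 29), (30, 20), (30, 23)]; region rows[24,32) x cols[0,32) = 8x32
Unfold 1 (reflect across h@24): 6 holes -> [(17, 20), (17, 23), (21, 29), (26, 29), (30, 20), (30, 23)]
Unfold 2 (reflect across h@16): 12 holes -> [(1, 20), (1, 23), (5, 29), (10, 29), (14, 20), (14, 23), (17, 20), (17, 23), (21, 29), (26, 29), (30, 20), (30, 23)]
Holes: [(1, 20), (1, 23), (5, 29), (10, 29), (14, 20), (14, 23), (17, 20), (17, 23), (21, 29), (26, 29), (30, 20), (30, 23)]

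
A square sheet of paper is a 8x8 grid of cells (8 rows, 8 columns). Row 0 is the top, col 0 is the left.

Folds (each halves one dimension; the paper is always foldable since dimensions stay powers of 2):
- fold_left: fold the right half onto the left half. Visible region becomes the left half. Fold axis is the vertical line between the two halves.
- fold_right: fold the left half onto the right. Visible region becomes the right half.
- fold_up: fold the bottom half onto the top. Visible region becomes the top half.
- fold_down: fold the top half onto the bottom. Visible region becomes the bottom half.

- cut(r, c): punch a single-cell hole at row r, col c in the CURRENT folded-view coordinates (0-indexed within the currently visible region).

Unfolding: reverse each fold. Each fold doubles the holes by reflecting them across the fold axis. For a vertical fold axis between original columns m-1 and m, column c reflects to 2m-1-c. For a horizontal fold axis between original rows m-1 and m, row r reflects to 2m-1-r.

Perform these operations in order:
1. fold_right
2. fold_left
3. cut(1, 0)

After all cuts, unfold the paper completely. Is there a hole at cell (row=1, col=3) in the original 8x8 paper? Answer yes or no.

Op 1 fold_right: fold axis v@4; visible region now rows[0,8) x cols[4,8) = 8x4
Op 2 fold_left: fold axis v@6; visible region now rows[0,8) x cols[4,6) = 8x2
Op 3 cut(1, 0): punch at orig (1,4); cuts so far [(1, 4)]; region rows[0,8) x cols[4,6) = 8x2
Unfold 1 (reflect across v@6): 2 holes -> [(1, 4), (1, 7)]
Unfold 2 (reflect across v@4): 4 holes -> [(1, 0), (1, 3), (1, 4), (1, 7)]
Holes: [(1, 0), (1, 3), (1, 4), (1, 7)]

Answer: yes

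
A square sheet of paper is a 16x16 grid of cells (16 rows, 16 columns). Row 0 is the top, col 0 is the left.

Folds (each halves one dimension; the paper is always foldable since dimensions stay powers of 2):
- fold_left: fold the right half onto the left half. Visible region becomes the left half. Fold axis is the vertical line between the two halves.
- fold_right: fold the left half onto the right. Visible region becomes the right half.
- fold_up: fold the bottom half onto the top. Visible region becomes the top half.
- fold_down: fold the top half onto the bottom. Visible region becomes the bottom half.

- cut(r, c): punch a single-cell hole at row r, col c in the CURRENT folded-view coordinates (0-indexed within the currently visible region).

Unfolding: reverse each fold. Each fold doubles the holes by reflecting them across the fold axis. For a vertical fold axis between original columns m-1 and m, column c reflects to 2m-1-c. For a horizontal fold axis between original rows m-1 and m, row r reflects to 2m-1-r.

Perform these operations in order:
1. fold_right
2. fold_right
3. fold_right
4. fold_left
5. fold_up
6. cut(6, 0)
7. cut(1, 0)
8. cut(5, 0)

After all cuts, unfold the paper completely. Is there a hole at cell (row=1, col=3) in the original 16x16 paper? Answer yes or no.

Answer: yes

Derivation:
Op 1 fold_right: fold axis v@8; visible region now rows[0,16) x cols[8,16) = 16x8
Op 2 fold_right: fold axis v@12; visible region now rows[0,16) x cols[12,16) = 16x4
Op 3 fold_right: fold axis v@14; visible region now rows[0,16) x cols[14,16) = 16x2
Op 4 fold_left: fold axis v@15; visible region now rows[0,16) x cols[14,15) = 16x1
Op 5 fold_up: fold axis h@8; visible region now rows[0,8) x cols[14,15) = 8x1
Op 6 cut(6, 0): punch at orig (6,14); cuts so far [(6, 14)]; region rows[0,8) x cols[14,15) = 8x1
Op 7 cut(1, 0): punch at orig (1,14); cuts so far [(1, 14), (6, 14)]; region rows[0,8) x cols[14,15) = 8x1
Op 8 cut(5, 0): punch at orig (5,14); cuts so far [(1, 14), (5, 14), (6, 14)]; region rows[0,8) x cols[14,15) = 8x1
Unfold 1 (reflect across h@8): 6 holes -> [(1, 14), (5, 14), (6, 14), (9, 14), (10, 14), (14, 14)]
Unfold 2 (reflect across v@15): 12 holes -> [(1, 14), (1, 15), (5, 14), (5, 15), (6, 14), (6, 15), (9, 14), (9, 15), (10, 14), (10, 15), (14, 14), (14, 15)]
Unfold 3 (reflect across v@14): 24 holes -> [(1, 12), (1, 13), (1, 14), (1, 15), (5, 12), (5, 13), (5, 14), (5, 15), (6, 12), (6, 13), (6, 14), (6, 15), (9, 12), (9, 13), (9, 14), (9, 15), (10, 12), (10, 13), (10, 14), (10, 15), (14, 12), (14, 13), (14, 14), (14, 15)]
Unfold 4 (reflect across v@12): 48 holes -> [(1, 8), (1, 9), (1, 10), (1, 11), (1, 12), (1, 13), (1, 14), (1, 15), (5, 8), (5, 9), (5, 10), (5, 11), (5, 12), (5, 13), (5, 14), (5, 15), (6, 8), (6, 9), (6, 10), (6, 11), (6, 12), (6, 13), (6, 14), (6, 15), (9, 8), (9, 9), (9, 10), (9, 11), (9, 12), (9, 13), (9, 14), (9, 15), (10, 8), (10, 9), (10, 10), (10, 11), (10, 12), (10, 13), (10, 14), (10, 15), (14, 8), (14, 9), (14, 10), (14, 11), (14, 12), (14, 13), (14, 14), (14, 15)]
Unfold 5 (reflect across v@8): 96 holes -> [(1, 0), (1, 1), (1, 2), (1, 3), (1, 4), (1, 5), (1, 6), (1, 7), (1, 8), (1, 9), (1, 10), (1, 11), (1, 12), (1, 13), (1, 14), (1, 15), (5, 0), (5, 1), (5, 2), (5, 3), (5, 4), (5, 5), (5, 6), (5, 7), (5, 8), (5, 9), (5, 10), (5, 11), (5, 12), (5, 13), (5, 14), (5, 15), (6, 0), (6, 1), (6, 2), (6, 3), (6, 4), (6, 5), (6, 6), (6, 7), (6, 8), (6, 9), (6, 10), (6, 11), (6, 12), (6, 13), (6, 14), (6, 15), (9, 0), (9, 1), (9, 2), (9, 3), (9, 4), (9, 5), (9, 6), (9, 7), (9, 8), (9, 9), (9, 10), (9, 11), (9, 12), (9, 13), (9, 14), (9, 15), (10, 0), (10, 1), (10, 2), (10, 3), (10, 4), (10, 5), (10, 6), (10, 7), (10, 8), (10, 9), (10, 10), (10, 11), (10, 12), (10, 13), (10, 14), (10, 15), (14, 0), (14, 1), (14, 2), (14, 3), (14, 4), (14, 5), (14, 6), (14, 7), (14, 8), (14, 9), (14, 10), (14, 11), (14, 12), (14, 13), (14, 14), (14, 15)]
Holes: [(1, 0), (1, 1), (1, 2), (1, 3), (1, 4), (1, 5), (1, 6), (1, 7), (1, 8), (1, 9), (1, 10), (1, 11), (1, 12), (1, 13), (1, 14), (1, 15), (5, 0), (5, 1), (5, 2), (5, 3), (5, 4), (5, 5), (5, 6), (5, 7), (5, 8), (5, 9), (5, 10), (5, 11), (5, 12), (5, 13), (5, 14), (5, 15), (6, 0), (6, 1), (6, 2), (6, 3), (6, 4), (6, 5), (6, 6), (6, 7), (6, 8), (6, 9), (6, 10), (6, 11), (6, 12), (6, 13), (6, 14), (6, 15), (9, 0), (9, 1), (9, 2), (9, 3), (9, 4), (9, 5), (9, 6), (9, 7), (9, 8), (9, 9), (9, 10), (9, 11), (9, 12), (9, 13), (9, 14), (9, 15), (10, 0), (10, 1), (10, 2), (10, 3), (10, 4), (10, 5), (10, 6), (10, 7), (10, 8), (10, 9), (10, 10), (10, 11), (10, 12), (10, 13), (10, 14), (10, 15), (14, 0), (14, 1), (14, 2), (14, 3), (14, 4), (14, 5), (14, 6), (14, 7), (14, 8), (14, 9), (14, 10), (14, 11), (14, 12), (14, 13), (14, 14), (14, 15)]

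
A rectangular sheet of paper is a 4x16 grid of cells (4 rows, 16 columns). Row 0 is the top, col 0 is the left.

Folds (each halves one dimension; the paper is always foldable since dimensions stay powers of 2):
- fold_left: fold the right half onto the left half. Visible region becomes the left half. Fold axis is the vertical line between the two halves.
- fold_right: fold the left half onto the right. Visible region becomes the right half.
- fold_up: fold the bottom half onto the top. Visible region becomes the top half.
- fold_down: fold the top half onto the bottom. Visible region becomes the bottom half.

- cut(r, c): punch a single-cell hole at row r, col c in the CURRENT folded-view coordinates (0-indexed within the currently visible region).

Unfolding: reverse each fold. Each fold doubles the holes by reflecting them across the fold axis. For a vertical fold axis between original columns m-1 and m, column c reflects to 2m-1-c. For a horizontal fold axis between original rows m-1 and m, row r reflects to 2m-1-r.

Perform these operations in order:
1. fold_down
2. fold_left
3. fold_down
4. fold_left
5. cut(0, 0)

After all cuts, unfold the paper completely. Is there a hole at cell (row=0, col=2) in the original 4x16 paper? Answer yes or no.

Op 1 fold_down: fold axis h@2; visible region now rows[2,4) x cols[0,16) = 2x16
Op 2 fold_left: fold axis v@8; visible region now rows[2,4) x cols[0,8) = 2x8
Op 3 fold_down: fold axis h@3; visible region now rows[3,4) x cols[0,8) = 1x8
Op 4 fold_left: fold axis v@4; visible region now rows[3,4) x cols[0,4) = 1x4
Op 5 cut(0, 0): punch at orig (3,0); cuts so far [(3, 0)]; region rows[3,4) x cols[0,4) = 1x4
Unfold 1 (reflect across v@4): 2 holes -> [(3, 0), (3, 7)]
Unfold 2 (reflect across h@3): 4 holes -> [(2, 0), (2, 7), (3, 0), (3, 7)]
Unfold 3 (reflect across v@8): 8 holes -> [(2, 0), (2, 7), (2, 8), (2, 15), (3, 0), (3, 7), (3, 8), (3, 15)]
Unfold 4 (reflect across h@2): 16 holes -> [(0, 0), (0, 7), (0, 8), (0, 15), (1, 0), (1, 7), (1, 8), (1, 15), (2, 0), (2, 7), (2, 8), (2, 15), (3, 0), (3, 7), (3, 8), (3, 15)]
Holes: [(0, 0), (0, 7), (0, 8), (0, 15), (1, 0), (1, 7), (1, 8), (1, 15), (2, 0), (2, 7), (2, 8), (2, 15), (3, 0), (3, 7), (3, 8), (3, 15)]

Answer: no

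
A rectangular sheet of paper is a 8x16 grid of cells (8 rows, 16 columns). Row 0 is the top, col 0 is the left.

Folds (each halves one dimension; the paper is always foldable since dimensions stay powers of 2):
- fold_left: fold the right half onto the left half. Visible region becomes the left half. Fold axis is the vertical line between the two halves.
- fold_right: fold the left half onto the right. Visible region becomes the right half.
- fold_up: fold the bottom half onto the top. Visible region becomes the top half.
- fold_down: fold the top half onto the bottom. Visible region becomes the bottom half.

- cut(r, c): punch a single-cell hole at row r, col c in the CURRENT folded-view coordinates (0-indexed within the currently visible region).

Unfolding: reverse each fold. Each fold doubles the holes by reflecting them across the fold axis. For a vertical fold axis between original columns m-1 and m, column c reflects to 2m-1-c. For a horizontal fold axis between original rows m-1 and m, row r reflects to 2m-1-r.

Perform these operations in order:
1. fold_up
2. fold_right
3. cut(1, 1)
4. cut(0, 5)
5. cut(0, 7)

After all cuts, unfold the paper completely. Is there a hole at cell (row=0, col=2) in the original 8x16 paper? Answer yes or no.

Op 1 fold_up: fold axis h@4; visible region now rows[0,4) x cols[0,16) = 4x16
Op 2 fold_right: fold axis v@8; visible region now rows[0,4) x cols[8,16) = 4x8
Op 3 cut(1, 1): punch at orig (1,9); cuts so far [(1, 9)]; region rows[0,4) x cols[8,16) = 4x8
Op 4 cut(0, 5): punch at orig (0,13); cuts so far [(0, 13), (1, 9)]; region rows[0,4) x cols[8,16) = 4x8
Op 5 cut(0, 7): punch at orig (0,15); cuts so far [(0, 13), (0, 15), (1, 9)]; region rows[0,4) x cols[8,16) = 4x8
Unfold 1 (reflect across v@8): 6 holes -> [(0, 0), (0, 2), (0, 13), (0, 15), (1, 6), (1, 9)]
Unfold 2 (reflect across h@4): 12 holes -> [(0, 0), (0, 2), (0, 13), (0, 15), (1, 6), (1, 9), (6, 6), (6, 9), (7, 0), (7, 2), (7, 13), (7, 15)]
Holes: [(0, 0), (0, 2), (0, 13), (0, 15), (1, 6), (1, 9), (6, 6), (6, 9), (7, 0), (7, 2), (7, 13), (7, 15)]

Answer: yes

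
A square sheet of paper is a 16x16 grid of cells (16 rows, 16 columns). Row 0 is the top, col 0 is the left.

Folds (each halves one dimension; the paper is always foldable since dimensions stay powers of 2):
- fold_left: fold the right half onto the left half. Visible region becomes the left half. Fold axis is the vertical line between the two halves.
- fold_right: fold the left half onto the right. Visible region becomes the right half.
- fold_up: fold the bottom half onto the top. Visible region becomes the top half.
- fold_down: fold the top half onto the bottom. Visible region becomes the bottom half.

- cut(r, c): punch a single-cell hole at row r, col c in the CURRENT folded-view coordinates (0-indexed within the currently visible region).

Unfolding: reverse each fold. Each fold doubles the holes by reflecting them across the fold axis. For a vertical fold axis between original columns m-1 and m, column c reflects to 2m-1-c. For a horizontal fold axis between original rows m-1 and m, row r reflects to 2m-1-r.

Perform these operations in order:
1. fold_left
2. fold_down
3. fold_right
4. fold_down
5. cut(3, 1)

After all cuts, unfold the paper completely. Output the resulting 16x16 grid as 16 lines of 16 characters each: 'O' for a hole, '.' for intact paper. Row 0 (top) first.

Op 1 fold_left: fold axis v@8; visible region now rows[0,16) x cols[0,8) = 16x8
Op 2 fold_down: fold axis h@8; visible region now rows[8,16) x cols[0,8) = 8x8
Op 3 fold_right: fold axis v@4; visible region now rows[8,16) x cols[4,8) = 8x4
Op 4 fold_down: fold axis h@12; visible region now rows[12,16) x cols[4,8) = 4x4
Op 5 cut(3, 1): punch at orig (15,5); cuts so far [(15, 5)]; region rows[12,16) x cols[4,8) = 4x4
Unfold 1 (reflect across h@12): 2 holes -> [(8, 5), (15, 5)]
Unfold 2 (reflect across v@4): 4 holes -> [(8, 2), (8, 5), (15, 2), (15, 5)]
Unfold 3 (reflect across h@8): 8 holes -> [(0, 2), (0, 5), (7, 2), (7, 5), (8, 2), (8, 5), (15, 2), (15, 5)]
Unfold 4 (reflect across v@8): 16 holes -> [(0, 2), (0, 5), (0, 10), (0, 13), (7, 2), (7, 5), (7, 10), (7, 13), (8, 2), (8, 5), (8, 10), (8, 13), (15, 2), (15, 5), (15, 10), (15, 13)]

Answer: ..O..O....O..O..
................
................
................
................
................
................
..O..O....O..O..
..O..O....O..O..
................
................
................
................
................
................
..O..O....O..O..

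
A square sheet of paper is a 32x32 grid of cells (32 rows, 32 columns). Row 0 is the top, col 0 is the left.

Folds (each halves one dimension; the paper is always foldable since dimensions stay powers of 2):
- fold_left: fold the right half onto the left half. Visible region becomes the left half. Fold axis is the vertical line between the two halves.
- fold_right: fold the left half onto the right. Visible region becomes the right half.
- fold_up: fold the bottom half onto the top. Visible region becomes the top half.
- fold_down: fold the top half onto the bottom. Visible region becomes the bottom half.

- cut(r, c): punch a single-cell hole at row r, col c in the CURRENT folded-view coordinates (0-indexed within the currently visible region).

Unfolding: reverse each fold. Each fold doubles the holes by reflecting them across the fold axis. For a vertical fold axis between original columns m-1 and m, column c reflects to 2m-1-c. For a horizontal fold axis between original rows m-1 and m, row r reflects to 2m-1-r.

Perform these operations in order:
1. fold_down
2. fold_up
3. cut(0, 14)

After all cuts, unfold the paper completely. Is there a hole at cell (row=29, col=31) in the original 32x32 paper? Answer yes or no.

Op 1 fold_down: fold axis h@16; visible region now rows[16,32) x cols[0,32) = 16x32
Op 2 fold_up: fold axis h@24; visible region now rows[16,24) x cols[0,32) = 8x32
Op 3 cut(0, 14): punch at orig (16,14); cuts so far [(16, 14)]; region rows[16,24) x cols[0,32) = 8x32
Unfold 1 (reflect across h@24): 2 holes -> [(16, 14), (31, 14)]
Unfold 2 (reflect across h@16): 4 holes -> [(0, 14), (15, 14), (16, 14), (31, 14)]
Holes: [(0, 14), (15, 14), (16, 14), (31, 14)]

Answer: no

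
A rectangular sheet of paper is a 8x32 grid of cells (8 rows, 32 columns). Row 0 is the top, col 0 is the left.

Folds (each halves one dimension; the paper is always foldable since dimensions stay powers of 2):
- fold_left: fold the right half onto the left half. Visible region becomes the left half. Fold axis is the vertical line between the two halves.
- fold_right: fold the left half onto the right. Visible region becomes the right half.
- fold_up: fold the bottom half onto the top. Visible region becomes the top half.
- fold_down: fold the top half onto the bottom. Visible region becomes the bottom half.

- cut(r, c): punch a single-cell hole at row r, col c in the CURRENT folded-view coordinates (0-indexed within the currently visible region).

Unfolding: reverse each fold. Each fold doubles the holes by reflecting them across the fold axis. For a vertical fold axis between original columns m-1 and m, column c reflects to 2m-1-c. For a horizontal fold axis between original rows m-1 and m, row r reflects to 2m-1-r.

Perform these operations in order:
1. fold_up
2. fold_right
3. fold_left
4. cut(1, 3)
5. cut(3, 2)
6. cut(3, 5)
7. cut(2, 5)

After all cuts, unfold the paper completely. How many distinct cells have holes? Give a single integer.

Answer: 32

Derivation:
Op 1 fold_up: fold axis h@4; visible region now rows[0,4) x cols[0,32) = 4x32
Op 2 fold_right: fold axis v@16; visible region now rows[0,4) x cols[16,32) = 4x16
Op 3 fold_left: fold axis v@24; visible region now rows[0,4) x cols[16,24) = 4x8
Op 4 cut(1, 3): punch at orig (1,19); cuts so far [(1, 19)]; region rows[0,4) x cols[16,24) = 4x8
Op 5 cut(3, 2): punch at orig (3,18); cuts so far [(1, 19), (3, 18)]; region rows[0,4) x cols[16,24) = 4x8
Op 6 cut(3, 5): punch at orig (3,21); cuts so far [(1, 19), (3, 18), (3, 21)]; region rows[0,4) x cols[16,24) = 4x8
Op 7 cut(2, 5): punch at orig (2,21); cuts so far [(1, 19), (2, 21), (3, 18), (3, 21)]; region rows[0,4) x cols[16,24) = 4x8
Unfold 1 (reflect across v@24): 8 holes -> [(1, 19), (1, 28), (2, 21), (2, 26), (3, 18), (3, 21), (3, 26), (3, 29)]
Unfold 2 (reflect across v@16): 16 holes -> [(1, 3), (1, 12), (1, 19), (1, 28), (2, 5), (2, 10), (2, 21), (2, 26), (3, 2), (3, 5), (3, 10), (3, 13), (3, 18), (3, 21), (3, 26), (3, 29)]
Unfold 3 (reflect across h@4): 32 holes -> [(1, 3), (1, 12), (1, 19), (1, 28), (2, 5), (2, 10), (2, 21), (2, 26), (3, 2), (3, 5), (3, 10), (3, 13), (3, 18), (3, 21), (3, 26), (3, 29), (4, 2), (4, 5), (4, 10), (4, 13), (4, 18), (4, 21), (4, 26), (4, 29), (5, 5), (5, 10), (5, 21), (5, 26), (6, 3), (6, 12), (6, 19), (6, 28)]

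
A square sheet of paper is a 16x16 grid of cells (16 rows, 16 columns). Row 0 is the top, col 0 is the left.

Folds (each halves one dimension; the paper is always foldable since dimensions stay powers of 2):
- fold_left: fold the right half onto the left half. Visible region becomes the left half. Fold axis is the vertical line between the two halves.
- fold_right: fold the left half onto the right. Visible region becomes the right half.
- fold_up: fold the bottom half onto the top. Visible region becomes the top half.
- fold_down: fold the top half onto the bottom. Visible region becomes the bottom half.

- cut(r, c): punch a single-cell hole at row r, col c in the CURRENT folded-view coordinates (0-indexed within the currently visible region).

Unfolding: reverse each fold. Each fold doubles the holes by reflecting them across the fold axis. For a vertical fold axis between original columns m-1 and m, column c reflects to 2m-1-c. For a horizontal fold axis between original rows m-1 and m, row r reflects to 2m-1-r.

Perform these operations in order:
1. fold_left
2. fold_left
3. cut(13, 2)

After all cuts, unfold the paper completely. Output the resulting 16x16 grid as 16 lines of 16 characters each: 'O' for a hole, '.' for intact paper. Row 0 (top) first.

Op 1 fold_left: fold axis v@8; visible region now rows[0,16) x cols[0,8) = 16x8
Op 2 fold_left: fold axis v@4; visible region now rows[0,16) x cols[0,4) = 16x4
Op 3 cut(13, 2): punch at orig (13,2); cuts so far [(13, 2)]; region rows[0,16) x cols[0,4) = 16x4
Unfold 1 (reflect across v@4): 2 holes -> [(13, 2), (13, 5)]
Unfold 2 (reflect across v@8): 4 holes -> [(13, 2), (13, 5), (13, 10), (13, 13)]

Answer: ................
................
................
................
................
................
................
................
................
................
................
................
................
..O..O....O..O..
................
................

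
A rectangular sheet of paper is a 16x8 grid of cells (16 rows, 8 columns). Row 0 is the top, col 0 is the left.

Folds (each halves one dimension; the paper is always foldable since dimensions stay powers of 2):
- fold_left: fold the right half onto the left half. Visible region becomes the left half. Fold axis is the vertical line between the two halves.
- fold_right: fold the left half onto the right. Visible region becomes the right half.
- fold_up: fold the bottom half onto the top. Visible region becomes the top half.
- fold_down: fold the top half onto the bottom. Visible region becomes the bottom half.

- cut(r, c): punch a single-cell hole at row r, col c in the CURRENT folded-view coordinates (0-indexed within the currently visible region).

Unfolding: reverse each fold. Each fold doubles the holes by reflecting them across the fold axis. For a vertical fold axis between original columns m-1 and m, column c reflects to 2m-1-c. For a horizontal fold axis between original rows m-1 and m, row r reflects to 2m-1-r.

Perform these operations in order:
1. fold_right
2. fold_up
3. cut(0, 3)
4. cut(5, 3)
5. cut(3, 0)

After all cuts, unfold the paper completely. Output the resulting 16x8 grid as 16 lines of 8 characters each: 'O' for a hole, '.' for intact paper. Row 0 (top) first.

Answer: O......O
........
........
...OO...
........
O......O
........
........
........
........
O......O
........
...OO...
........
........
O......O

Derivation:
Op 1 fold_right: fold axis v@4; visible region now rows[0,16) x cols[4,8) = 16x4
Op 2 fold_up: fold axis h@8; visible region now rows[0,8) x cols[4,8) = 8x4
Op 3 cut(0, 3): punch at orig (0,7); cuts so far [(0, 7)]; region rows[0,8) x cols[4,8) = 8x4
Op 4 cut(5, 3): punch at orig (5,7); cuts so far [(0, 7), (5, 7)]; region rows[0,8) x cols[4,8) = 8x4
Op 5 cut(3, 0): punch at orig (3,4); cuts so far [(0, 7), (3, 4), (5, 7)]; region rows[0,8) x cols[4,8) = 8x4
Unfold 1 (reflect across h@8): 6 holes -> [(0, 7), (3, 4), (5, 7), (10, 7), (12, 4), (15, 7)]
Unfold 2 (reflect across v@4): 12 holes -> [(0, 0), (0, 7), (3, 3), (3, 4), (5, 0), (5, 7), (10, 0), (10, 7), (12, 3), (12, 4), (15, 0), (15, 7)]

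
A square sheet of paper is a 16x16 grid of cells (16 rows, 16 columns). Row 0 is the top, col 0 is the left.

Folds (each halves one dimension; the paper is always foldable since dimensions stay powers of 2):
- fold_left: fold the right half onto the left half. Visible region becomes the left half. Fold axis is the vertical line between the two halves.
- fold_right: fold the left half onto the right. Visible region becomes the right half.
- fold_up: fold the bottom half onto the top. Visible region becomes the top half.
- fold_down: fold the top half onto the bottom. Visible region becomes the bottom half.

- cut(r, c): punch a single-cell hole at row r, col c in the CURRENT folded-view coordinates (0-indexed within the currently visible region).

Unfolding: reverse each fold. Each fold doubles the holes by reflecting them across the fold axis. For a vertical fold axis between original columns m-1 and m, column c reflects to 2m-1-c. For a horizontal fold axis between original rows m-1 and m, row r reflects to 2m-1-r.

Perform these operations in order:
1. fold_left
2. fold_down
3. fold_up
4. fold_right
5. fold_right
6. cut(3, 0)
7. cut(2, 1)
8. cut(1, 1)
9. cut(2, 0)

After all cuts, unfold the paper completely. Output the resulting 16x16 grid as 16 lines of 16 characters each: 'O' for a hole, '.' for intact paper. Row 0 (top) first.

Answer: ................
O..OO..OO..OO..O
OOOOOOOOOOOOOOOO
.OO..OO..OO..OO.
.OO..OO..OO..OO.
OOOOOOOOOOOOOOOO
O..OO..OO..OO..O
................
................
O..OO..OO..OO..O
OOOOOOOOOOOOOOOO
.OO..OO..OO..OO.
.OO..OO..OO..OO.
OOOOOOOOOOOOOOOO
O..OO..OO..OO..O
................

Derivation:
Op 1 fold_left: fold axis v@8; visible region now rows[0,16) x cols[0,8) = 16x8
Op 2 fold_down: fold axis h@8; visible region now rows[8,16) x cols[0,8) = 8x8
Op 3 fold_up: fold axis h@12; visible region now rows[8,12) x cols[0,8) = 4x8
Op 4 fold_right: fold axis v@4; visible region now rows[8,12) x cols[4,8) = 4x4
Op 5 fold_right: fold axis v@6; visible region now rows[8,12) x cols[6,8) = 4x2
Op 6 cut(3, 0): punch at orig (11,6); cuts so far [(11, 6)]; region rows[8,12) x cols[6,8) = 4x2
Op 7 cut(2, 1): punch at orig (10,7); cuts so far [(10, 7), (11, 6)]; region rows[8,12) x cols[6,8) = 4x2
Op 8 cut(1, 1): punch at orig (9,7); cuts so far [(9, 7), (10, 7), (11, 6)]; region rows[8,12) x cols[6,8) = 4x2
Op 9 cut(2, 0): punch at orig (10,6); cuts so far [(9, 7), (10, 6), (10, 7), (11, 6)]; region rows[8,12) x cols[6,8) = 4x2
Unfold 1 (reflect across v@6): 8 holes -> [(9, 4), (9, 7), (10, 4), (10, 5), (10, 6), (10, 7), (11, 5), (11, 6)]
Unfold 2 (reflect across v@4): 16 holes -> [(9, 0), (9, 3), (9, 4), (9, 7), (10, 0), (10, 1), (10, 2), (10, 3), (10, 4), (10, 5), (10, 6), (10, 7), (11, 1), (11, 2), (11, 5), (11, 6)]
Unfold 3 (reflect across h@12): 32 holes -> [(9, 0), (9, 3), (9, 4), (9, 7), (10, 0), (10, 1), (10, 2), (10, 3), (10, 4), (10, 5), (10, 6), (10, 7), (11, 1), (11, 2), (11, 5), (11, 6), (12, 1), (12, 2), (12, 5), (12, 6), (13, 0), (13, 1), (13, 2), (13, 3), (13, 4), (13, 5), (13, 6), (13, 7), (14, 0), (14, 3), (14, 4), (14, 7)]
Unfold 4 (reflect across h@8): 64 holes -> [(1, 0), (1, 3), (1, 4), (1, 7), (2, 0), (2, 1), (2, 2), (2, 3), (2, 4), (2, 5), (2, 6), (2, 7), (3, 1), (3, 2), (3, 5), (3, 6), (4, 1), (4, 2), (4, 5), (4, 6), (5, 0), (5, 1), (5, 2), (5, 3), (5, 4), (5, 5), (5, 6), (5, 7), (6, 0), (6, 3), (6, 4), (6, 7), (9, 0), (9, 3), (9, 4), (9, 7), (10, 0), (10, 1), (10, 2), (10, 3), (10, 4), (10, 5), (10, 6), (10, 7), (11, 1), (11, 2), (11, 5), (11, 6), (12, 1), (12, 2), (12, 5), (12, 6), (13, 0), (13, 1), (13, 2), (13, 3), (13, 4), (13, 5), (13, 6), (13, 7), (14, 0), (14, 3), (14, 4), (14, 7)]
Unfold 5 (reflect across v@8): 128 holes -> [(1, 0), (1, 3), (1, 4), (1, 7), (1, 8), (1, 11), (1, 12), (1, 15), (2, 0), (2, 1), (2, 2), (2, 3), (2, 4), (2, 5), (2, 6), (2, 7), (2, 8), (2, 9), (2, 10), (2, 11), (2, 12), (2, 13), (2, 14), (2, 15), (3, 1), (3, 2), (3, 5), (3, 6), (3, 9), (3, 10), (3, 13), (3, 14), (4, 1), (4, 2), (4, 5), (4, 6), (4, 9), (4, 10), (4, 13), (4, 14), (5, 0), (5, 1), (5, 2), (5, 3), (5, 4), (5, 5), (5, 6), (5, 7), (5, 8), (5, 9), (5, 10), (5, 11), (5, 12), (5, 13), (5, 14), (5, 15), (6, 0), (6, 3), (6, 4), (6, 7), (6, 8), (6, 11), (6, 12), (6, 15), (9, 0), (9, 3), (9, 4), (9, 7), (9, 8), (9, 11), (9, 12), (9, 15), (10, 0), (10, 1), (10, 2), (10, 3), (10, 4), (10, 5), (10, 6), (10, 7), (10, 8), (10, 9), (10, 10), (10, 11), (10, 12), (10, 13), (10, 14), (10, 15), (11, 1), (11, 2), (11, 5), (11, 6), (11, 9), (11, 10), (11, 13), (11, 14), (12, 1), (12, 2), (12, 5), (12, 6), (12, 9), (12, 10), (12, 13), (12, 14), (13, 0), (13, 1), (13, 2), (13, 3), (13, 4), (13, 5), (13, 6), (13, 7), (13, 8), (13, 9), (13, 10), (13, 11), (13, 12), (13, 13), (13, 14), (13, 15), (14, 0), (14, 3), (14, 4), (14, 7), (14, 8), (14, 11), (14, 12), (14, 15)]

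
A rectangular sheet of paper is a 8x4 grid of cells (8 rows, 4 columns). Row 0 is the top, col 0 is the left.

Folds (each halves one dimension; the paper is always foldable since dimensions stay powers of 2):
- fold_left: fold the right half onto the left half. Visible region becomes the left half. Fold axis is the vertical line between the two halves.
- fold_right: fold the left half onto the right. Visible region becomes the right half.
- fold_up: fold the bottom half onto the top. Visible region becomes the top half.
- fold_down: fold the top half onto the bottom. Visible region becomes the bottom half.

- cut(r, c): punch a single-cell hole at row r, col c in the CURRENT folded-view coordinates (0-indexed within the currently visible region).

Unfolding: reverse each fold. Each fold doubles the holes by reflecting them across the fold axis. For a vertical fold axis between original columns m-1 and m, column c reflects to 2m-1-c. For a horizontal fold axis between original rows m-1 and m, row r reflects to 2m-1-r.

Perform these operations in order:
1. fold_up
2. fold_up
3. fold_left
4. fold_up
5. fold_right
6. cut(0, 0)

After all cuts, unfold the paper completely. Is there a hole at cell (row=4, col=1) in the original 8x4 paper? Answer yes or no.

Answer: yes

Derivation:
Op 1 fold_up: fold axis h@4; visible region now rows[0,4) x cols[0,4) = 4x4
Op 2 fold_up: fold axis h@2; visible region now rows[0,2) x cols[0,4) = 2x4
Op 3 fold_left: fold axis v@2; visible region now rows[0,2) x cols[0,2) = 2x2
Op 4 fold_up: fold axis h@1; visible region now rows[0,1) x cols[0,2) = 1x2
Op 5 fold_right: fold axis v@1; visible region now rows[0,1) x cols[1,2) = 1x1
Op 6 cut(0, 0): punch at orig (0,1); cuts so far [(0, 1)]; region rows[0,1) x cols[1,2) = 1x1
Unfold 1 (reflect across v@1): 2 holes -> [(0, 0), (0, 1)]
Unfold 2 (reflect across h@1): 4 holes -> [(0, 0), (0, 1), (1, 0), (1, 1)]
Unfold 3 (reflect across v@2): 8 holes -> [(0, 0), (0, 1), (0, 2), (0, 3), (1, 0), (1, 1), (1, 2), (1, 3)]
Unfold 4 (reflect across h@2): 16 holes -> [(0, 0), (0, 1), (0, 2), (0, 3), (1, 0), (1, 1), (1, 2), (1, 3), (2, 0), (2, 1), (2, 2), (2, 3), (3, 0), (3, 1), (3, 2), (3, 3)]
Unfold 5 (reflect across h@4): 32 holes -> [(0, 0), (0, 1), (0, 2), (0, 3), (1, 0), (1, 1), (1, 2), (1, 3), (2, 0), (2, 1), (2, 2), (2, 3), (3, 0), (3, 1), (3, 2), (3, 3), (4, 0), (4, 1), (4, 2), (4, 3), (5, 0), (5, 1), (5, 2), (5, 3), (6, 0), (6, 1), (6, 2), (6, 3), (7, 0), (7, 1), (7, 2), (7, 3)]
Holes: [(0, 0), (0, 1), (0, 2), (0, 3), (1, 0), (1, 1), (1, 2), (1, 3), (2, 0), (2, 1), (2, 2), (2, 3), (3, 0), (3, 1), (3, 2), (3, 3), (4, 0), (4, 1), (4, 2), (4, 3), (5, 0), (5, 1), (5, 2), (5, 3), (6, 0), (6, 1), (6, 2), (6, 3), (7, 0), (7, 1), (7, 2), (7, 3)]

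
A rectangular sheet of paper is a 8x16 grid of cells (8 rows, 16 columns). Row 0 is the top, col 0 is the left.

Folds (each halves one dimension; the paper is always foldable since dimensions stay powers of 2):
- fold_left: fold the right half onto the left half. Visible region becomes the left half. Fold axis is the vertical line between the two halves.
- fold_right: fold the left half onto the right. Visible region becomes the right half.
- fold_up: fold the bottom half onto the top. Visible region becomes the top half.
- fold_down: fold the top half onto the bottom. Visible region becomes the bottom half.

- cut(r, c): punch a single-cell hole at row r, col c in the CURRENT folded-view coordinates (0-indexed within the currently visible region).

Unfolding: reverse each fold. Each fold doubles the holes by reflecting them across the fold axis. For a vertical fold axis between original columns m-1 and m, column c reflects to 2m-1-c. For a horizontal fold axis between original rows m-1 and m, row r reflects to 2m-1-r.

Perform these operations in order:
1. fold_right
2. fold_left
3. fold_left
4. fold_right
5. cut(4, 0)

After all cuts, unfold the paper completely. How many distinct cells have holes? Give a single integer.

Answer: 16

Derivation:
Op 1 fold_right: fold axis v@8; visible region now rows[0,8) x cols[8,16) = 8x8
Op 2 fold_left: fold axis v@12; visible region now rows[0,8) x cols[8,12) = 8x4
Op 3 fold_left: fold axis v@10; visible region now rows[0,8) x cols[8,10) = 8x2
Op 4 fold_right: fold axis v@9; visible region now rows[0,8) x cols[9,10) = 8x1
Op 5 cut(4, 0): punch at orig (4,9); cuts so far [(4, 9)]; region rows[0,8) x cols[9,10) = 8x1
Unfold 1 (reflect across v@9): 2 holes -> [(4, 8), (4, 9)]
Unfold 2 (reflect across v@10): 4 holes -> [(4, 8), (4, 9), (4, 10), (4, 11)]
Unfold 3 (reflect across v@12): 8 holes -> [(4, 8), (4, 9), (4, 10), (4, 11), (4, 12), (4, 13), (4, 14), (4, 15)]
Unfold 4 (reflect across v@8): 16 holes -> [(4, 0), (4, 1), (4, 2), (4, 3), (4, 4), (4, 5), (4, 6), (4, 7), (4, 8), (4, 9), (4, 10), (4, 11), (4, 12), (4, 13), (4, 14), (4, 15)]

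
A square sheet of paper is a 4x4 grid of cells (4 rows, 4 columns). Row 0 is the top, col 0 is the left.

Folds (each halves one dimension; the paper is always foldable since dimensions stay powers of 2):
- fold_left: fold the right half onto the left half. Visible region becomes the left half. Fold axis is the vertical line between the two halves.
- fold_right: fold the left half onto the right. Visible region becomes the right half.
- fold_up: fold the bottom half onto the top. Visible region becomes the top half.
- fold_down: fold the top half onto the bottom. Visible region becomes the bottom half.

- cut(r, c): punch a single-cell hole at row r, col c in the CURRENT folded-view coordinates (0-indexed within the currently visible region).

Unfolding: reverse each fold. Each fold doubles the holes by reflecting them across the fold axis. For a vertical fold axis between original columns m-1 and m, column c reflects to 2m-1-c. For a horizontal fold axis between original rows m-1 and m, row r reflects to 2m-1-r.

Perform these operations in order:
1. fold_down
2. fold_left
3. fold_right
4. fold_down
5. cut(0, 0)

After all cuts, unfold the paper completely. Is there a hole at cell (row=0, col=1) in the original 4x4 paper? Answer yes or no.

Answer: yes

Derivation:
Op 1 fold_down: fold axis h@2; visible region now rows[2,4) x cols[0,4) = 2x4
Op 2 fold_left: fold axis v@2; visible region now rows[2,4) x cols[0,2) = 2x2
Op 3 fold_right: fold axis v@1; visible region now rows[2,4) x cols[1,2) = 2x1
Op 4 fold_down: fold axis h@3; visible region now rows[3,4) x cols[1,2) = 1x1
Op 5 cut(0, 0): punch at orig (3,1); cuts so far [(3, 1)]; region rows[3,4) x cols[1,2) = 1x1
Unfold 1 (reflect across h@3): 2 holes -> [(2, 1), (3, 1)]
Unfold 2 (reflect across v@1): 4 holes -> [(2, 0), (2, 1), (3, 0), (3, 1)]
Unfold 3 (reflect across v@2): 8 holes -> [(2, 0), (2, 1), (2, 2), (2, 3), (3, 0), (3, 1), (3, 2), (3, 3)]
Unfold 4 (reflect across h@2): 16 holes -> [(0, 0), (0, 1), (0, 2), (0, 3), (1, 0), (1, 1), (1, 2), (1, 3), (2, 0), (2, 1), (2, 2), (2, 3), (3, 0), (3, 1), (3, 2), (3, 3)]
Holes: [(0, 0), (0, 1), (0, 2), (0, 3), (1, 0), (1, 1), (1, 2), (1, 3), (2, 0), (2, 1), (2, 2), (2, 3), (3, 0), (3, 1), (3, 2), (3, 3)]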